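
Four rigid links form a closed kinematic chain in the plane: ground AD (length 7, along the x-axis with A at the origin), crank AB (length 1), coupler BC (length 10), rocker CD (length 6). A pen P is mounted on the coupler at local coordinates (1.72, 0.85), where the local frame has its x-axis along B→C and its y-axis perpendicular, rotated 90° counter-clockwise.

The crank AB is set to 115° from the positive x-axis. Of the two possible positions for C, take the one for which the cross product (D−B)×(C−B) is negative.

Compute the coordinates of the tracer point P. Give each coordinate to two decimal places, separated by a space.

1.41 0.33

A=(0,0), D=(7.00,0)
B = A + 1.00·(cos115°, sin115°) = (-0.4226, 0.9063)
|BD| = 7.4777
circle(B,10.00) ∩ circle(D,6.00): a=8.0182, h=5.9756
  candidates: C₊=(8.2608,5.8660) cross=44.684; C₋=(6.8123,-5.9971) cross=-44.684
  mode - wants cross < 0 → take C=(6.8123,-5.9971) (cross=-44.684)
ex = (C−B)/|BC| = (0.7235,-0.6903); ey = (0.6903,0.7235)
P = B + 1.72·ex + 0.85·ey = (1.4086,0.3339)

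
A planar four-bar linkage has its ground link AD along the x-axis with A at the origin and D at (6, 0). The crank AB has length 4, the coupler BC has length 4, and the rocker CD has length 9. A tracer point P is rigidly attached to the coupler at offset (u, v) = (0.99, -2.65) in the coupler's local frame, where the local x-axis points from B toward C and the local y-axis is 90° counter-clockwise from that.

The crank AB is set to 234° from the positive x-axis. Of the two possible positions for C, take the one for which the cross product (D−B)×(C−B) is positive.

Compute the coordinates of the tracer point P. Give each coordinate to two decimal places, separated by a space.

0.11 -1.85

A=(0,0), D=(6.00,0)
B = A + 4.00·(cos234°, sin234°) = (-2.3511, -3.2361)
|BD| = 8.9562
circle(B,4.00) ∩ circle(D,9.00): a=0.8493, h=3.9088
  candidates: C₊=(-2.9715,0.7155) cross=35.008; C₋=(-0.1469,-6.5739) cross=-35.008
  mode + wants cross > 0 → take C=(-2.9715,0.7155) (cross=35.008)
ex = (C−B)/|BC| = (-0.1551,0.9879); ey = (-0.9879,-0.1551)
P = B + 0.99·ex + -2.65·ey = (0.1133,-1.8471)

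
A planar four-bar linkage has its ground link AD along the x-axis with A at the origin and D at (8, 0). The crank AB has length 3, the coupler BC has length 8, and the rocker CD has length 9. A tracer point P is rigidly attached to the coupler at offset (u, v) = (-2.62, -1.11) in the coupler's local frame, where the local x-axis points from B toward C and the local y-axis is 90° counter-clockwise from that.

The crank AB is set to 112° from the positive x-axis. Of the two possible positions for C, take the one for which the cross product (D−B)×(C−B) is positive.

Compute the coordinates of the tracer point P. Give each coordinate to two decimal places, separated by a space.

-2.24 0.16

A=(0,0), D=(8.00,0)
B = A + 3.00·(cos112°, sin112°) = (-1.1238, 2.7816)
|BD| = 9.5384
circle(B,8.00) ∩ circle(D,9.00): a=3.8781, h=6.9972
  candidates: C₊=(4.6262,8.3437) cross=66.742; C₋=(0.5452,-5.0424) cross=-66.742
  mode + wants cross > 0 → take C=(4.6262,8.3437) (cross=66.742)
ex = (C−B)/|BC| = (0.7187,0.6953); ey = (-0.6953,0.7187)
P = B + -2.62·ex + -1.11·ey = (-2.2352,0.1621)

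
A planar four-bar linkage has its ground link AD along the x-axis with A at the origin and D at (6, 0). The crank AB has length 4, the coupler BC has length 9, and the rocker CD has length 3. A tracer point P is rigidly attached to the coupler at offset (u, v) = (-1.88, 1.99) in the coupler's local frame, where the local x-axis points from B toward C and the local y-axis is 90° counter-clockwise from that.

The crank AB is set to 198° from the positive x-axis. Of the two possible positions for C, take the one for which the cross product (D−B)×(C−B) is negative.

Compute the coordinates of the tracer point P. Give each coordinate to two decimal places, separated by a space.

A=(0,0), D=(6.00,0)
B = A + 4.00·(cos198°, sin198°) = (-3.8042, -1.2361)
|BD| = 9.8818
circle(B,9.00) ∩ circle(D,3.00): a=8.5840, h=2.7047
  candidates: C₊=(4.3740,2.5211) cross=26.728; C₋=(5.0506,-2.8458) cross=-26.728
  mode - wants cross < 0 → take C=(5.0506,-2.8458) (cross=-26.728)
ex = (C−B)/|BC| = (0.9839,-0.1789); ey = (0.1789,0.9839)
P = B + -1.88·ex + 1.99·ey = (-5.2980,1.0581)

-5.30 1.06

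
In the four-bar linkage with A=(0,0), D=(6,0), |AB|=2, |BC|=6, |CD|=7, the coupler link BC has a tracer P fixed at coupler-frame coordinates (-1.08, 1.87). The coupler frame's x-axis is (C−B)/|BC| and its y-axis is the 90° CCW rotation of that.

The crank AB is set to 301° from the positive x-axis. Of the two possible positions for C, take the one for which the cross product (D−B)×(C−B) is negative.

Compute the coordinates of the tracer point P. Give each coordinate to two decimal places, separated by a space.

A=(0,0), D=(6.00,0)
B = A + 2.00·(cos301°, sin301°) = (1.0301, -1.7143)
|BD| = 5.2573
circle(B,6.00) ∩ circle(D,7.00): a=1.3923, h=5.8362
  candidates: C₊=(0.4431,4.2569) cross=30.683; C₋=(4.2494,-6.7776) cross=-30.683
  mode - wants cross < 0 → take C=(4.2494,-6.7776) (cross=-30.683)
ex = (C−B)/|BC| = (0.5365,-0.8439); ey = (0.8439,0.5365)
P = B + -1.08·ex + 1.87·ey = (2.0286,0.2004)

2.03 0.20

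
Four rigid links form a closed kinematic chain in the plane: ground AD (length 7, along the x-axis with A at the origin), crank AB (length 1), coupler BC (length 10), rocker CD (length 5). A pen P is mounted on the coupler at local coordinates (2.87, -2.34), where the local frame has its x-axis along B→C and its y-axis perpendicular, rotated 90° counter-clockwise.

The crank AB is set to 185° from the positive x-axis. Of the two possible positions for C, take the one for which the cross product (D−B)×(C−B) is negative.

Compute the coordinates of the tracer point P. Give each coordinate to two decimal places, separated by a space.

A=(0,0), D=(7.00,0)
B = A + 1.00·(cos185°, sin185°) = (-0.9962, -0.0872)
|BD| = 7.9967
circle(B,10.00) ∩ circle(D,5.00): a=8.6878, h=4.9520
  candidates: C₊=(7.6371,4.9592) cross=39.600; C₋=(7.7450,-4.9442) cross=-39.600
  mode - wants cross < 0 → take C=(7.7450,-4.9442) (cross=-39.600)
ex = (C−B)/|BC| = (0.8741,-0.4857); ey = (0.4857,0.8741)
P = B + 2.87·ex + -2.34·ey = (0.3760,-3.5266)

0.38 -3.53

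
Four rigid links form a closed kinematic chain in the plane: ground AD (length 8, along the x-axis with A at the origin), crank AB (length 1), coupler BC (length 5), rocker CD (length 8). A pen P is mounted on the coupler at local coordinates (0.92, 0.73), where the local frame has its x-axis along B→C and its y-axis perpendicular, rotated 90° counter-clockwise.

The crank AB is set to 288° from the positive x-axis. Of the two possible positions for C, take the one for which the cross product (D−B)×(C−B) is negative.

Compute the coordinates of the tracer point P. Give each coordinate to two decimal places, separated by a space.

1.34 -1.52

A=(0,0), D=(8.00,0)
B = A + 1.00·(cos288°, sin288°) = (0.3090, -0.9511)
|BD| = 7.7496
circle(B,5.00) ∩ circle(D,8.00): a=1.3585, h=4.8119
  candidates: C₊=(1.0667,3.9912) cross=37.290; C₋=(2.2478,-5.5599) cross=-37.290
  mode - wants cross < 0 → take C=(2.2478,-5.5599) (cross=-37.290)
ex = (C−B)/|BC| = (0.3878,-0.9218); ey = (0.9218,0.3878)
P = B + 0.92·ex + 0.73·ey = (1.3386,-1.5160)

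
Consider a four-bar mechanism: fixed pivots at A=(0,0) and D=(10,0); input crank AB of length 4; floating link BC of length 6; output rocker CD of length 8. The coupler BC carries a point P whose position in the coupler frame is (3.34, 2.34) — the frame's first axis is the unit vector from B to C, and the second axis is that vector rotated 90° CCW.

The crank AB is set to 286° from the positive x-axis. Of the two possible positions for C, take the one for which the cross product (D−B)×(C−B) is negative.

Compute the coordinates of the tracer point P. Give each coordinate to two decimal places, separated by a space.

5.18 -3.64

A=(0,0), D=(10.00,0)
B = A + 4.00·(cos286°, sin286°) = (1.1025, -3.8450)
|BD| = 9.6927
circle(B,6.00) ∩ circle(D,8.00): a=3.4020, h=4.9423
  candidates: C₊=(2.2648,2.0413) cross=47.905; C₋=(6.1860,-7.0323) cross=-47.905
  mode - wants cross < 0 → take C=(6.1860,-7.0323) (cross=-47.905)
ex = (C−B)/|BC| = (0.8472,-0.5312); ey = (0.5312,0.8472)
P = B + 3.34·ex + 2.34·ey = (5.1754,-3.6367)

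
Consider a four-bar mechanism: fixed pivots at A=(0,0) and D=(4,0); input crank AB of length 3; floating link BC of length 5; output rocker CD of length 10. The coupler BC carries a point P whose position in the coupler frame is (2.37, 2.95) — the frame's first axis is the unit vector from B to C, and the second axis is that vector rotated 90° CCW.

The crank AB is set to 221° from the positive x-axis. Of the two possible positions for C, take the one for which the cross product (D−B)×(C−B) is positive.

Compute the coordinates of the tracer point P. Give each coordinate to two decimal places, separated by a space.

A=(0,0), D=(4.00,0)
B = A + 3.00·(cos221°, sin221°) = (-2.2641, -1.9682)
|BD| = 6.5661
circle(B,5.00) ∩ circle(D,10.00): a=-2.4282, h=4.3708
  candidates: C₊=(-5.8908,1.4738) cross=28.699; C₋=(-3.2705,-6.8659) cross=-28.699
  mode + wants cross > 0 → take C=(-5.8908,1.4738) (cross=28.699)
ex = (C−B)/|BC| = (-0.7253,0.6884); ey = (-0.6884,-0.7253)
P = B + 2.37·ex + 2.95·ey = (-6.0139,-2.4764)

-6.01 -2.48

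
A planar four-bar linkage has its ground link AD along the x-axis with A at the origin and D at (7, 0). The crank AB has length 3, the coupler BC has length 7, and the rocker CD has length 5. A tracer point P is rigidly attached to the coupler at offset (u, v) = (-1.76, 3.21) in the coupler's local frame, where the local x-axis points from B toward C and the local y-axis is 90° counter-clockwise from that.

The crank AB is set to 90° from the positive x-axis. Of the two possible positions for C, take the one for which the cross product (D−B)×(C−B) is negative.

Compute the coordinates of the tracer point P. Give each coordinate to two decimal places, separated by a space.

A=(0,0), D=(7.00,0)
B = A + 3.00·(cos90°, sin90°) = (0.0000, 3.0000)
|BD| = 7.6158
circle(B,7.00) ∩ circle(D,5.00): a=5.3836, h=4.4741
  candidates: C₊=(6.7107,4.9916) cross=34.073; C₋=(3.1859,-3.2330) cross=-34.073
  mode - wants cross < 0 → take C=(3.1859,-3.2330) (cross=-34.073)
ex = (C−B)/|BC| = (0.4551,-0.8904); ey = (0.8904,0.4551)
P = B + -1.76·ex + 3.21·ey = (2.0573,6.0281)

2.06 6.03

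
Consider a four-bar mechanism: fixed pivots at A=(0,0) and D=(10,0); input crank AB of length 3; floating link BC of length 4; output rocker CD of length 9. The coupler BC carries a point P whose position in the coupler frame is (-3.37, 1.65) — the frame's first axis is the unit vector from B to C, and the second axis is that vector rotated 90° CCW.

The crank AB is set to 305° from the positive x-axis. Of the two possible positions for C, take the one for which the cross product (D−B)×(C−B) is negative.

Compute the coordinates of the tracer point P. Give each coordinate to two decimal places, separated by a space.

A=(0,0), D=(10.00,0)
B = A + 3.00·(cos305°, sin305°) = (1.7207, -2.4575)
|BD| = 8.6363
circle(B,4.00) ∩ circle(D,9.00): a=0.5550, h=3.9613
  candidates: C₊=(1.1255,1.4980) cross=34.211; C₋=(3.3799,-6.0971) cross=-34.211
  mode - wants cross < 0 → take C=(3.3799,-6.0971) (cross=-34.211)
ex = (C−B)/|BC| = (0.4148,-0.9099); ey = (0.9099,0.4148)
P = B + -3.37·ex + 1.65·ey = (1.8242,1.2934)

1.82 1.29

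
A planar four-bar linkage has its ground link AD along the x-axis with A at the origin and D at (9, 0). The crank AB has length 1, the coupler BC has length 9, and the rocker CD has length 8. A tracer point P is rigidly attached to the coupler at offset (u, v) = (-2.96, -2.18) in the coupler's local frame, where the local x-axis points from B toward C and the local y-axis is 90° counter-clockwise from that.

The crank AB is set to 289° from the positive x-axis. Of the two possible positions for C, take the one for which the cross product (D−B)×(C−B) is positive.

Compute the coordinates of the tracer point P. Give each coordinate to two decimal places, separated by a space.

0.72 -4.60

A=(0,0), D=(9.00,0)
B = A + 1.00·(cos289°, sin289°) = (0.3256, -0.9455)
|BD| = 8.7258
circle(B,9.00) ∩ circle(D,8.00): a=5.3370, h=7.2468
  candidates: C₊=(4.8459,6.8369) cross=63.234; C₋=(6.4164,-7.5713) cross=-63.234
  mode + wants cross > 0 → take C=(4.8459,6.8369) (cross=63.234)
ex = (C−B)/|BC| = (0.5023,0.8647); ey = (-0.8647,0.5023)
P = B + -2.96·ex + -2.18·ey = (0.7240,-4.6000)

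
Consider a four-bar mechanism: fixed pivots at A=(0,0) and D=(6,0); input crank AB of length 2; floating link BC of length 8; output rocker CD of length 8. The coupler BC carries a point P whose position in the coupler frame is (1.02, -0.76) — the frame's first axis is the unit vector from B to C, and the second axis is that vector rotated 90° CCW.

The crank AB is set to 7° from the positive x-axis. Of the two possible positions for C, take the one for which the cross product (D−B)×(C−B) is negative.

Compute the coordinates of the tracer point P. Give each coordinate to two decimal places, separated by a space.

1.44 -0.90

A=(0,0), D=(6.00,0)
B = A + 2.00·(cos7°, sin7°) = (1.9851, 0.2437)
|BD| = 4.0223
circle(B,8.00) ∩ circle(D,8.00): a=2.0111, h=7.7431
  candidates: C₊=(4.4618,7.8507) cross=31.145; C₋=(3.5233,-7.6070) cross=-31.145
  mode - wants cross < 0 → take C=(3.5233,-7.6070) (cross=-31.145)
ex = (C−B)/|BC| = (0.1923,-0.9813); ey = (0.9813,0.1923)
P = B + 1.02·ex + -0.76·ey = (1.4354,-0.9034)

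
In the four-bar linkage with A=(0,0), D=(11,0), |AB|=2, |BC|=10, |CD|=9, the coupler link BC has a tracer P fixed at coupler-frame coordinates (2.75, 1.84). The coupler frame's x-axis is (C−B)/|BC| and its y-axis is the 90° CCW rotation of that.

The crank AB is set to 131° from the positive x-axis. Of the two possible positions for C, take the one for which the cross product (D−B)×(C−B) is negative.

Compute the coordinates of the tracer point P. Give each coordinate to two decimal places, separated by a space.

A=(0,0), D=(11.00,0)
B = A + 2.00·(cos131°, sin131°) = (-1.3121, 1.5094)
|BD| = 12.4043
circle(B,10.00) ∩ circle(D,9.00): a=6.9680, h=7.1726
  candidates: C₊=(6.4769,7.7809) cross=88.972; C₋=(4.7313,-6.4578) cross=-88.972
  mode - wants cross < 0 → take C=(4.7313,-6.4578) (cross=-88.972)
ex = (C−B)/|BC| = (0.6043,-0.7967); ey = (0.7967,0.6043)
P = B + 2.75·ex + 1.84·ey = (1.8158,0.4304)

1.82 0.43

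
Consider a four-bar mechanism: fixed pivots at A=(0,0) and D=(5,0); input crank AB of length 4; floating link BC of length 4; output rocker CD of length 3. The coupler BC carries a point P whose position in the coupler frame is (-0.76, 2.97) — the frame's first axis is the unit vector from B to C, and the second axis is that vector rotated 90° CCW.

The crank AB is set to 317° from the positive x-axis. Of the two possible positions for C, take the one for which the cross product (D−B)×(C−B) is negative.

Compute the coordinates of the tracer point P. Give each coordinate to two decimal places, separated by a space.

A=(0,0), D=(5.00,0)
B = A + 4.00·(cos317°, sin317°) = (2.9254, -2.7280)
|BD| = 3.4272
circle(B,4.00) ∩ circle(D,3.00): a=2.7348, h=2.9190
  candidates: C₊=(2.2574,1.2158) cross=10.004; C₋=(6.9044,-2.3181) cross=-10.004
  mode - wants cross < 0 → take C=(6.9044,-2.3181) (cross=-10.004)
ex = (C−B)/|BC| = (0.9947,0.1025); ey = (-0.1025,0.9947)
P = B + -0.76·ex + 2.97·ey = (1.8650,0.1485)

1.87 0.15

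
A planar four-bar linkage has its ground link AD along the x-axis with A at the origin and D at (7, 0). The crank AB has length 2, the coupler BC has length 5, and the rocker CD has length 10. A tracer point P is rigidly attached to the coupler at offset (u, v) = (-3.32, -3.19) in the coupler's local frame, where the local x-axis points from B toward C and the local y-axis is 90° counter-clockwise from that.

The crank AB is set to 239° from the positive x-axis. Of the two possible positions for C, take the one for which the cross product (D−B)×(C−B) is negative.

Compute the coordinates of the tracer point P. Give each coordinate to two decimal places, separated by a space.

-4.59 1.21

A=(0,0), D=(7.00,0)
B = A + 2.00·(cos239°, sin239°) = (-1.0301, -1.7143)
|BD| = 8.2110
circle(B,5.00) ∩ circle(D,10.00): a=-0.4615, h=4.9787
  candidates: C₊=(-2.5209,3.0582) cross=40.880; C₋=(-0.4419,-6.6796) cross=-40.880
  mode - wants cross < 0 → take C=(-0.4419,-6.6796) (cross=-40.880)
ex = (C−B)/|BC| = (0.1176,-0.9931); ey = (0.9931,0.1176)
P = B + -3.32·ex + -3.19·ey = (-4.5884,1.2074)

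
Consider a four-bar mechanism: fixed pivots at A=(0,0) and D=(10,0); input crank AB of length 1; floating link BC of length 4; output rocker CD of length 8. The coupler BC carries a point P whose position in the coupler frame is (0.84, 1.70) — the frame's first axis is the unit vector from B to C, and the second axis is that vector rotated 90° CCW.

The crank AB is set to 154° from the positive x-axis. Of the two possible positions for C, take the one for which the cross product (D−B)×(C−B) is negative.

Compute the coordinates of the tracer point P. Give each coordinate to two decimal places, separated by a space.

A=(0,0), D=(10.00,0)
B = A + 1.00·(cos154°, sin154°) = (-0.8988, 0.4384)
|BD| = 10.9076
circle(B,4.00) ∩ circle(D,8.00): a=3.2535, h=2.3270
  candidates: C₊=(2.4456,2.6327) cross=25.381; C₋=(2.2586,-2.0175) cross=-25.381
  mode - wants cross < 0 → take C=(2.2586,-2.0175) (cross=-25.381)
ex = (C−B)/|BC| = (0.7893,-0.6140); ey = (0.6140,0.7893)
P = B + 0.84·ex + 1.70·ey = (0.8080,1.2645)

0.81 1.26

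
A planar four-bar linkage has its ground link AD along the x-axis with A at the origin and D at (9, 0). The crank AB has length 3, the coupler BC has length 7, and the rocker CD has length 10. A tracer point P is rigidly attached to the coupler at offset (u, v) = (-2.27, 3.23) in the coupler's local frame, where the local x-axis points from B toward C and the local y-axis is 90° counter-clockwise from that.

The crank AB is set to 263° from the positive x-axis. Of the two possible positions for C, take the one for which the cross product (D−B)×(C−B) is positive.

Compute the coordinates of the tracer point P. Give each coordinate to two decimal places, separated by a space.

A=(0,0), D=(9.00,0)
B = A + 3.00·(cos263°, sin263°) = (-0.3656, -2.9776)
|BD| = 9.8276
circle(B,7.00) ∩ circle(D,10.00): a=2.3190, h=6.6047
  candidates: C₊=(-0.1567,4.0192) cross=64.908; C₋=(3.8456,-8.5692) cross=-64.908
  mode + wants cross > 0 → take C=(-0.1567,4.0192) (cross=64.908)
ex = (C−B)/|BC| = (0.0298,0.9996); ey = (-0.9996,0.0298)
P = B + -2.27·ex + 3.23·ey = (-3.6619,-5.1502)

-3.66 -5.15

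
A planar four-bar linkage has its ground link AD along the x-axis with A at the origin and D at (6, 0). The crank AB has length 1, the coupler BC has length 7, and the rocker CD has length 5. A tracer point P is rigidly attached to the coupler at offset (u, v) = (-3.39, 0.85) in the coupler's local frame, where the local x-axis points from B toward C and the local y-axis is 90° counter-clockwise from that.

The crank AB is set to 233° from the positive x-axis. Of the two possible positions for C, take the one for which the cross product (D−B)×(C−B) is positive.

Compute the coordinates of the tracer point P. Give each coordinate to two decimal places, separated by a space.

-3.44 -2.84

A=(0,0), D=(6.00,0)
B = A + 1.00·(cos233°, sin233°) = (-0.6018, -0.7986)
|BD| = 6.6499
circle(B,7.00) ∩ circle(D,5.00): a=5.1295, h=4.7632
  candidates: C₊=(3.9185,4.5461) cross=31.675; C₋=(5.0626,-4.9113) cross=-31.675
  mode + wants cross > 0 → take C=(3.9185,4.5461) (cross=31.675)
ex = (C−B)/|BC| = (0.6458,0.7635); ey = (-0.7635,0.6458)
P = B + -3.39·ex + 0.85·ey = (-3.4400,-2.8381)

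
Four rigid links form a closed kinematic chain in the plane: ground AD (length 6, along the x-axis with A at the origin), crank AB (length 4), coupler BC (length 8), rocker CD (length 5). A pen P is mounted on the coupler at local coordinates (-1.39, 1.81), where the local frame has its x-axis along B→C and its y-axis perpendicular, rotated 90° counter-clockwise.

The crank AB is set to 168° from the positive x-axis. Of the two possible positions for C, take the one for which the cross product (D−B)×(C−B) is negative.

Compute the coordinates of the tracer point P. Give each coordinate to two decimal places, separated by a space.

-4.02 3.11

A=(0,0), D=(6.00,0)
B = A + 4.00·(cos168°, sin168°) = (-3.9126, 0.8316)
|BD| = 9.9474
circle(B,8.00) ∩ circle(D,5.00): a=6.9340, h=3.9899
  candidates: C₊=(3.3307,4.2279) cross=39.689; C₋=(2.6636,-3.7240) cross=-39.689
  mode - wants cross < 0 → take C=(2.6636,-3.7240) (cross=-39.689)
ex = (C−B)/|BC| = (0.8220,-0.5695); ey = (0.5695,0.8220)
P = B + -1.39·ex + 1.81·ey = (-4.0245,3.1111)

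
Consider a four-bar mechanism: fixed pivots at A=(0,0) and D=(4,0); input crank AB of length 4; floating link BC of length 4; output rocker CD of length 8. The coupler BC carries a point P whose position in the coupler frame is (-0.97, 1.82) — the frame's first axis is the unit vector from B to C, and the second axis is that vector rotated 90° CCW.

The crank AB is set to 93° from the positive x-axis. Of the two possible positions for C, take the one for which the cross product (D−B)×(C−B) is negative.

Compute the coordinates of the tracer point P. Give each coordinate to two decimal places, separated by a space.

1.51 2.86

A=(0,0), D=(4.00,0)
B = A + 4.00·(cos93°, sin93°) = (-0.2093, 3.9945)
|BD| = 5.8030
circle(B,4.00) ∩ circle(D,8.00): a=-1.2343, h=3.8048
  candidates: C₊=(1.5144,7.6041) cross=22.079; C₋=(-3.7237,2.0842) cross=-22.079
  mode - wants cross < 0 → take C=(-3.7237,2.0842) (cross=-22.079)
ex = (C−B)/|BC| = (-0.8786,-0.4776); ey = (0.4776,-0.8786)
P = B + -0.97·ex + 1.82·ey = (1.5121,2.8587)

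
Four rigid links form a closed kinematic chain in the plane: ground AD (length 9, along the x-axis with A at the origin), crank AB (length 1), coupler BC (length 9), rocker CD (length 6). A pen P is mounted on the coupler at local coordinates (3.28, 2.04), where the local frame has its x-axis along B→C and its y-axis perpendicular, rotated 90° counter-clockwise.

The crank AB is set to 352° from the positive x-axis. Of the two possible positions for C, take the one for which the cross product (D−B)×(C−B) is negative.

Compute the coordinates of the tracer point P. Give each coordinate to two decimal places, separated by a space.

4.82 -0.67

A=(0,0), D=(9.00,0)
B = A + 1.00·(cos352°, sin352°) = (0.9903, -0.1392)
|BD| = 8.0109
circle(B,9.00) ∩ circle(D,6.00): a=6.8141, h=5.8794
  candidates: C₊=(7.7012,5.8577) cross=47.100; C₋=(7.9055,-5.8993) cross=-47.100
  mode - wants cross < 0 → take C=(7.9055,-5.8993) (cross=-47.100)
ex = (C−B)/|BC| = (0.7684,-0.6400); ey = (0.6400,0.7684)
P = B + 3.28·ex + 2.04·ey = (4.8161,-0.6710)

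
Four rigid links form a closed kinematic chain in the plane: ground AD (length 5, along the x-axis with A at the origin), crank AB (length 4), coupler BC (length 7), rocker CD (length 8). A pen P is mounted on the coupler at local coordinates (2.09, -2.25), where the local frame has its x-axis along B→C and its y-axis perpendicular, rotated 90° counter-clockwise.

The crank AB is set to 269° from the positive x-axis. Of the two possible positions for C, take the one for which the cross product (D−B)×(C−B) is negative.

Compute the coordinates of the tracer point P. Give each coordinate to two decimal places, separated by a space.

A=(0,0), D=(5.00,0)
B = A + 4.00·(cos269°, sin269°) = (-0.0698, -3.9994)
|BD| = 6.4574
circle(B,7.00) ∩ circle(D,8.00): a=2.0672, h=6.6878
  candidates: C₊=(-2.5889,2.5316) cross=43.186; C₋=(5.6953,-7.9697) cross=-43.186
  mode - wants cross < 0 → take C=(5.6953,-7.9697) (cross=-43.186)
ex = (C−B)/|BC| = (0.8236,-0.5672); ey = (0.5672,0.8236)
P = B + 2.09·ex + -2.25·ey = (0.3753,-7.0379)

0.38 -7.04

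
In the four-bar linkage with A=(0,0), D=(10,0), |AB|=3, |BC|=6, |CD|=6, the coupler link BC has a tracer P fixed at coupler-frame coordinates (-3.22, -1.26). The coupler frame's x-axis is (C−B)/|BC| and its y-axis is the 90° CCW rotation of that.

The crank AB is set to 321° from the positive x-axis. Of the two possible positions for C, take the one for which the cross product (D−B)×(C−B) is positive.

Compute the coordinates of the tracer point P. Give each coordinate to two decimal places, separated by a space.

1.97 -5.33

A=(0,0), D=(10.00,0)
B = A + 3.00·(cos321°, sin321°) = (2.3314, -1.8880)
|BD| = 7.8975
circle(B,6.00) ∩ circle(D,6.00): a=3.9488, h=4.5174
  candidates: C₊=(5.0858,3.4425) cross=35.677; C₋=(7.2456,-5.3304) cross=-35.677
  mode + wants cross > 0 → take C=(5.0858,3.4425) (cross=35.677)
ex = (C−B)/|BC| = (0.4591,0.8884); ey = (-0.8884,0.4591)
P = B + -3.22·ex + -1.26·ey = (1.9727,-5.3270)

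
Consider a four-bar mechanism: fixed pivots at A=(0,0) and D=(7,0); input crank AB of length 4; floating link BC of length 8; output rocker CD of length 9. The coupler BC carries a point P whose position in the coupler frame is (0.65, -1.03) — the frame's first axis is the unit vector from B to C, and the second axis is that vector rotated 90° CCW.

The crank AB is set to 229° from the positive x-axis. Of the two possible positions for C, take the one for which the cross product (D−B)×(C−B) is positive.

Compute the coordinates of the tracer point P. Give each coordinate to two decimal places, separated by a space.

-1.47 -2.64

A=(0,0), D=(7.00,0)
B = A + 4.00·(cos229°, sin229°) = (-2.6242, -3.0188)
|BD| = 10.0866
circle(B,8.00) ∩ circle(D,9.00): a=4.2006, h=6.8085
  candidates: C₊=(-0.6539,4.7347) cross=68.674; C₋=(3.4215,-8.2580) cross=-68.674
  mode + wants cross > 0 → take C=(-0.6539,4.7347) (cross=68.674)
ex = (C−B)/|BC| = (0.2463,0.9692); ey = (-0.9692,0.2463)
P = B + 0.65·ex + -1.03·ey = (-1.4659,-2.6425)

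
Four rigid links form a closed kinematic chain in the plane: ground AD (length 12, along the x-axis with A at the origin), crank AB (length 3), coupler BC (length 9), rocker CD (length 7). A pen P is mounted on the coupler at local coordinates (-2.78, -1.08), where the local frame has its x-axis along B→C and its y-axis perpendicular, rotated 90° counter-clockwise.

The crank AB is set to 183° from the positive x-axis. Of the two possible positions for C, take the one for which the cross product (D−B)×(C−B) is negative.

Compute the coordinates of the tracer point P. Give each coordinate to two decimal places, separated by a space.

A=(0,0), D=(12.00,0)
B = A + 3.00·(cos183°, sin183°) = (-2.9959, -0.1570)
|BD| = 14.9967
circle(B,9.00) ∩ circle(D,7.00): a=8.5653, h=2.7634
  candidates: C₊=(5.5400,2.6959) cross=41.442; C₋=(5.5978,-2.8306) cross=-41.442
  mode - wants cross < 0 → take C=(5.5978,-2.8306) (cross=-41.442)
ex = (C−B)/|BC| = (0.9549,-0.2971); ey = (0.2971,0.9549)
P = B + -2.78·ex + -1.08·ey = (-5.9712,-0.3624)

-5.97 -0.36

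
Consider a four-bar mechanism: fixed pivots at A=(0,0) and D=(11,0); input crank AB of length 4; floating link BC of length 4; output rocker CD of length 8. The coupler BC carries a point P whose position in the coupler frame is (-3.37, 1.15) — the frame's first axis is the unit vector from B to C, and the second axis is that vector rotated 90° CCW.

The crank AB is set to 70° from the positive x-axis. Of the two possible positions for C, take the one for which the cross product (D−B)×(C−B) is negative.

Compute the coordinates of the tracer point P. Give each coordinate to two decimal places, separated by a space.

A=(0,0), D=(11.00,0)
B = A + 4.00·(cos70°, sin70°) = (1.3681, 3.7588)
|BD| = 10.3394
circle(B,4.00) ∩ circle(D,8.00): a=2.8484, h=2.8083
  candidates: C₊=(5.0426,5.3394) cross=29.036; C₋=(3.0007,0.1071) cross=-29.036
  mode - wants cross < 0 → take C=(3.0007,0.1071) (cross=-29.036)
ex = (C−B)/|BC| = (0.4082,-0.9129); ey = (0.9129,0.4082)
P = B + -3.37·ex + 1.15·ey = (1.0424,7.3047)

1.04 7.30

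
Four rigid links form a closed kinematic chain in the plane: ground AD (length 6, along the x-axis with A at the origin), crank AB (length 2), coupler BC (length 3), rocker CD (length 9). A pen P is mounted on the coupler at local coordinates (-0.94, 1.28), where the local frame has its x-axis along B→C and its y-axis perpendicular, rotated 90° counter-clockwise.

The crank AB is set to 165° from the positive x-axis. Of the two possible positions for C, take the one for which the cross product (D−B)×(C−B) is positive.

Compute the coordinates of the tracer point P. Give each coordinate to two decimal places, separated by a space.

A=(0,0), D=(6.00,0)
B = A + 2.00·(cos165°, sin165°) = (-1.9319, 0.5176)
|BD| = 7.9487
circle(B,3.00) ∩ circle(D,9.00): a=-0.5547, h=2.9483
  candidates: C₊=(-2.2933,3.4958) cross=23.435; C₋=(-2.6773,-2.3883) cross=-23.435
  mode + wants cross > 0 → take C=(-2.2933,3.4958) (cross=23.435)
ex = (C−B)/|BC| = (-0.1205,0.9927); ey = (-0.9927,-0.1205)
P = B + -0.94·ex + 1.28·ey = (-3.0893,-0.5697)

-3.09 -0.57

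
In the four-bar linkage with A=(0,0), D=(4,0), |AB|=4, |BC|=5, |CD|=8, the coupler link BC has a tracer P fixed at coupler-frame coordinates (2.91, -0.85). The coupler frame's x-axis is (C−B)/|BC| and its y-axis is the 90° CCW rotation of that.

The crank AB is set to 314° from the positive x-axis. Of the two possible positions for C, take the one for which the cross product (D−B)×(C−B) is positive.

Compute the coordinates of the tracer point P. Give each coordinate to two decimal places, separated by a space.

0.15 -4.39

A=(0,0), D=(4.00,0)
B = A + 4.00·(cos314°, sin314°) = (2.7786, -2.8774)
|BD| = 3.1258
circle(B,5.00) ∩ circle(D,8.00): a=-4.6754, h=1.7722
  candidates: C₊=(-0.6795,-6.4886) cross=5.540; C₋=(2.5832,-7.8735) cross=-5.540
  mode + wants cross > 0 → take C=(-0.6795,-6.4886) (cross=5.540)
ex = (C−B)/|BC| = (-0.6916,-0.7222); ey = (0.7222,-0.6916)
P = B + 2.91·ex + -0.85·ey = (0.1521,-4.3912)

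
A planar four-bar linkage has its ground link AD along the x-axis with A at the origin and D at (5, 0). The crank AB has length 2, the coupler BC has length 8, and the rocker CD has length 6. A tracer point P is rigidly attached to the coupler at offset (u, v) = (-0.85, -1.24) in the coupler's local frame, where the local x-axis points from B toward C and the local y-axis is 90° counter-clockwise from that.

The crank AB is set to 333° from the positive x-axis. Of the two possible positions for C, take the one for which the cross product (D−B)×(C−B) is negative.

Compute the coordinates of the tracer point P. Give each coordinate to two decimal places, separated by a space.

0.46 -1.62

A=(0,0), D=(5.00,0)
B = A + 2.00·(cos333°, sin333°) = (1.7820, -0.9080)
|BD| = 3.3436
circle(B,8.00) ∩ circle(D,6.00): a=5.8589, h=5.4473
  candidates: C₊=(5.9415,5.9257) cross=18.214; C₋=(8.9000,-4.5596) cross=-18.214
  mode - wants cross < 0 → take C=(8.9000,-4.5596) (cross=-18.214)
ex = (C−B)/|BC| = (0.8897,-0.4565); ey = (0.4565,0.8897)
P = B + -0.85·ex + -1.24·ey = (0.4597,-1.6233)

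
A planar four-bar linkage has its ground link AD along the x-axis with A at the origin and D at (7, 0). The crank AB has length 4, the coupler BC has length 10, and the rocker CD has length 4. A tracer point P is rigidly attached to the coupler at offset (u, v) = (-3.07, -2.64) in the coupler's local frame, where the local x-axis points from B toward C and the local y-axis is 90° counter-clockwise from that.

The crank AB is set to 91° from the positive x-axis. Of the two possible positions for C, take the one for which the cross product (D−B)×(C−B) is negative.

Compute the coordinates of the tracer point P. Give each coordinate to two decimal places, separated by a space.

A=(0,0), D=(7.00,0)
B = A + 4.00·(cos91°, sin91°) = (-0.0698, 3.9994)
|BD| = 8.1226
circle(B,10.00) ∩ circle(D,4.00): a=9.2321, h=3.8431
  candidates: C₊=(9.8578,2.7987) cross=31.216; C₋=(6.0734,-3.8912) cross=-31.216
  mode - wants cross < 0 → take C=(6.0734,-3.8912) (cross=-31.216)
ex = (C−B)/|BC| = (0.6143,-0.7891); ey = (0.7891,0.6143)
P = B + -3.07·ex + -2.64·ey = (-4.0389,4.8000)

-4.04 4.80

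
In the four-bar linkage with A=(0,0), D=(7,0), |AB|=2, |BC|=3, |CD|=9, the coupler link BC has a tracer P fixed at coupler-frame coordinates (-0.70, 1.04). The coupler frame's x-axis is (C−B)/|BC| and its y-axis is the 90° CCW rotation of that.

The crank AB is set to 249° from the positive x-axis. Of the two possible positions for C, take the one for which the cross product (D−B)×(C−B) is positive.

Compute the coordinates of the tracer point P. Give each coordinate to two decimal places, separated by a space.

-1.37 -2.93

A=(0,0), D=(7.00,0)
B = A + 2.00·(cos249°, sin249°) = (-0.7167, -1.8672)
|BD| = 7.9394
circle(B,3.00) ∩ circle(D,9.00): a=-0.5646, h=2.9464
  candidates: C₊=(-1.9585,0.8638) cross=23.393; C₋=(-0.5726,-4.8637) cross=-23.393
  mode + wants cross > 0 → take C=(-1.9585,0.8638) (cross=23.393)
ex = (C−B)/|BC| = (-0.4139,0.9103); ey = (-0.9103,-0.4139)
P = B + -0.70·ex + 1.04·ey = (-1.3737,-2.9348)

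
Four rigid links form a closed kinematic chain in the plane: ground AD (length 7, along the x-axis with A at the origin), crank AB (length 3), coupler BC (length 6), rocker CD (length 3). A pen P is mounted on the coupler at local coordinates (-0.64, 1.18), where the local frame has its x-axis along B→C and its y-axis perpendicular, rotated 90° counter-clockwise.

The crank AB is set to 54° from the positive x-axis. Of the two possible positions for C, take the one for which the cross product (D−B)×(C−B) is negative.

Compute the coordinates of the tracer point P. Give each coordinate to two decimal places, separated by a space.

2.35 3.64

A=(0,0), D=(7.00,0)
B = A + 3.00·(cos54°, sin54°) = (1.7634, 2.4271)
|BD| = 5.7717
circle(B,6.00) ∩ circle(D,3.00): a=5.2249, h=2.9497
  candidates: C₊=(7.7442,2.9062) cross=17.025; C₋=(5.2634,-2.4463) cross=-17.025
  mode - wants cross < 0 → take C=(5.2634,-2.4463) (cross=-17.025)
ex = (C−B)/|BC| = (0.5833,-0.8122); ey = (0.8122,0.5833)
P = B + -0.64·ex + 1.18·ey = (2.3484,3.6352)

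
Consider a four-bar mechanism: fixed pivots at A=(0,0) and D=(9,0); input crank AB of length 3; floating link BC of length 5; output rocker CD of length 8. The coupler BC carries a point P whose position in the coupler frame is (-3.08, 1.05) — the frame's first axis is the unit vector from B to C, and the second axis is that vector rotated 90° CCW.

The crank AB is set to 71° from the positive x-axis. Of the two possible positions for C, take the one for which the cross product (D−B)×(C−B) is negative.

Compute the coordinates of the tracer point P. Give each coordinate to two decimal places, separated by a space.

A=(0,0), D=(9.00,0)
B = A + 3.00·(cos71°, sin71°) = (0.9767, 2.8366)
|BD| = 8.5100
circle(B,5.00) ∩ circle(D,8.00): a=1.9635, h=4.5983
  candidates: C₊=(4.3607,6.5174) cross=39.131; C₋=(1.2952,-2.1533) cross=-39.131
  mode - wants cross < 0 → take C=(1.2952,-2.1533) (cross=-39.131)
ex = (C−B)/|BC| = (0.0637,-0.9980); ey = (0.9980,0.0637)
P = B + -3.08·ex + 1.05·ey = (1.8284,5.9772)

1.83 5.98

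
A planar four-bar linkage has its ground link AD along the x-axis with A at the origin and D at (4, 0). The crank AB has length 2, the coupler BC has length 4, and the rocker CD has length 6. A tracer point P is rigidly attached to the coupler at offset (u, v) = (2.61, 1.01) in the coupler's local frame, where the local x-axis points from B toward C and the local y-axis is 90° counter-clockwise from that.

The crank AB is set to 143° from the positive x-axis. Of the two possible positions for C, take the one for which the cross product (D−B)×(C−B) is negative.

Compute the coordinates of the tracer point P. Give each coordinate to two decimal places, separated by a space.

-0.40 -1.33

A=(0,0), D=(4.00,0)
B = A + 2.00·(cos143°, sin143°) = (-1.5973, 1.2036)
|BD| = 5.7252
circle(B,4.00) ∩ circle(D,6.00): a=1.1160, h=3.8412
  candidates: C₊=(0.3013,4.7244) cross=21.992; C₋=(-1.3138,-2.7863) cross=-21.992
  mode - wants cross < 0 → take C=(-1.3138,-2.7863) (cross=-21.992)
ex = (C−B)/|BC| = (0.0709,-0.9975); ey = (0.9975,0.0709)
P = B + 2.61·ex + 1.01·ey = (-0.4048,-1.3282)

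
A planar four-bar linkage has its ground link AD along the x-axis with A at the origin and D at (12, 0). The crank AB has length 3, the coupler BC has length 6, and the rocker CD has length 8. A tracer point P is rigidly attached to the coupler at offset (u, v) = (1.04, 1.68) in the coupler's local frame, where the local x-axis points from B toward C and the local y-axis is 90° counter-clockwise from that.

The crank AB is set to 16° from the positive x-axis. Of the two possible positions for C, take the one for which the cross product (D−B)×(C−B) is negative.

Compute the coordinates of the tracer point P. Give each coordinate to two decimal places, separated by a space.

A=(0,0), D=(12.00,0)
B = A + 3.00·(cos16°, sin16°) = (2.8838, 0.8269)
|BD| = 9.1536
circle(B,6.00) ∩ circle(D,8.00): a=3.0474, h=5.1685
  candidates: C₊=(6.3856,5.6990) cross=47.311; C₋=(5.4518,-4.5958) cross=-47.311
  mode - wants cross < 0 → take C=(5.4518,-4.5958) (cross=-47.311)
ex = (C−B)/|BC| = (0.4280,-0.9038); ey = (0.9038,0.4280)
P = B + 1.04·ex + 1.68·ey = (4.8473,0.6060)

4.85 0.61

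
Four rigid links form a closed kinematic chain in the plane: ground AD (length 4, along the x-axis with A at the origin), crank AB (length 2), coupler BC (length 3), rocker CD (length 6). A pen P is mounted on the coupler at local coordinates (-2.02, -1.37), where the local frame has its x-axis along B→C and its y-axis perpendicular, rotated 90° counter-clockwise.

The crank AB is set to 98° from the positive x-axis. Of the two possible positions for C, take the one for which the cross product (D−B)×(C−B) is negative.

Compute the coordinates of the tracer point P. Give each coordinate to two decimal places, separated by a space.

-0.26 4.42

A=(0,0), D=(4.00,0)
B = A + 2.00·(cos98°, sin98°) = (-0.2783, 1.9805)
|BD| = 4.7145
circle(B,3.00) ∩ circle(D,6.00): a=-0.5062, h=2.9570
  candidates: C₊=(0.5045,4.8766) cross=13.941; C₋=(-1.9799,-0.4902) cross=-13.941
  mode - wants cross < 0 → take C=(-1.9799,-0.4902) (cross=-13.941)
ex = (C−B)/|BC| = (-0.5672,-0.8236); ey = (0.8236,-0.5672)
P = B + -2.02·ex + -1.37·ey = (-0.2609,4.4212)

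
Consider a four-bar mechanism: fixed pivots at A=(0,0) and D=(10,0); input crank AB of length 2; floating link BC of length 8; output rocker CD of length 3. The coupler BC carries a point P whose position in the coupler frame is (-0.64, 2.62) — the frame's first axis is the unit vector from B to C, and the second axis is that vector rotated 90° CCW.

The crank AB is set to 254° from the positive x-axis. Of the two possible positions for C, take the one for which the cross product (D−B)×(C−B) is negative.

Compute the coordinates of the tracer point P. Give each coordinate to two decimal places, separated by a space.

-1.31 0.67

A=(0,0), D=(10.00,0)
B = A + 2.00·(cos254°, sin254°) = (-0.5513, -1.9225)
|BD| = 10.7250
circle(B,8.00) ∩ circle(D,3.00): a=7.9266, h=1.0812
  candidates: C₊=(7.0531,0.5621) cross=11.596; C₋=(7.4407,-1.5653) cross=-11.596
  mode - wants cross < 0 → take C=(7.4407,-1.5653) (cross=-11.596)
ex = (C−B)/|BC| = (0.9990,0.0447); ey = (-0.0447,0.9990)
P = B + -0.64·ex + 2.62·ey = (-1.3076,0.6663)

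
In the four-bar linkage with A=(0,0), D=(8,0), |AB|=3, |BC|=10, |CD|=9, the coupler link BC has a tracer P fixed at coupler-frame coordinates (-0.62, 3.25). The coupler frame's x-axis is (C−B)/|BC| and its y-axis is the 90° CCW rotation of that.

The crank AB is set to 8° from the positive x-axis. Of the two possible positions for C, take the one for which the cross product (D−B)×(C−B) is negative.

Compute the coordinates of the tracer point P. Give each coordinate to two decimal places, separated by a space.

A=(0,0), D=(8.00,0)
B = A + 3.00·(cos8°, sin8°) = (2.9708, 0.4175)
|BD| = 5.0465
circle(B,10.00) ∩ circle(D,9.00): a=4.4057, h=8.9772
  candidates: C₊=(8.1042,8.9994) cross=45.303; C₋=(6.6187,-8.8934) cross=-45.303
  mode - wants cross < 0 → take C=(6.6187,-8.8934) (cross=-45.303)
ex = (C−B)/|BC| = (0.3648,-0.9311); ey = (0.9311,0.3648)
P = B + -0.62·ex + 3.25·ey = (5.7707,2.1804)

5.77 2.18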